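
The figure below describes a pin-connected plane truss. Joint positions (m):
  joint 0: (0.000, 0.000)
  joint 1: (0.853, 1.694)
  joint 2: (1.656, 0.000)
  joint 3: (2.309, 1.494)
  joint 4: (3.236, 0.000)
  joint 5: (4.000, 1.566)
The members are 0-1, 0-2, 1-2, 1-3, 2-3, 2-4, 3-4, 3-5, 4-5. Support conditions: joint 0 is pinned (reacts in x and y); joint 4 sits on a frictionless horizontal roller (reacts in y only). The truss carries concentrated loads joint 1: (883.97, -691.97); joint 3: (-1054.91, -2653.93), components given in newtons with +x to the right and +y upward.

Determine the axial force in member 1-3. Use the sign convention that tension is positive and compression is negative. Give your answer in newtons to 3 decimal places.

-1966.165

N=6 nodes, M=9 members, R=3 reactions → 2N=12, M+R=12
member 0 (0-1): L=1.8966, (cx,cy)=(0.4497,0.8932)
member 1 (0-2): L=1.6560, (cx,cy)=(1.0000,0.0000)
member 2 (1-2): L=1.8747, (cx,cy)=(0.4283,-0.9036)
member 3 (1-3): L=1.4697, (cx,cy)=(0.9907,-0.1361)
member 4 (2-3): L=1.6305, (cx,cy)=(0.4005,0.9163)
member 5 (2-4): L=1.5800, (cx,cy)=(1.0000,0.0000)
member 6 (3-4): L=1.7582, (cx,cy)=(0.5272,-0.8497)
member 7 (3-5): L=1.6925, (cx,cy)=(0.9991,0.0425)
member 8 (4-5): L=1.7424, (cx,cy)=(0.4385,0.8987)
solve A·x = −loads:
  F[0-1] = -1448.9174 N (compression)
  F[0-2] = +480.6999 N (tension)
  F[1-2] = +962.4723 N (tension)
  F[1-3] = -1966.1647 N (compression)
  F[2-3] = -949.1536 N (compression)
  F[2-4] = +1273.0971 N (tension)
  F[3-4] = -2414.6652 N (compression)
  F[3-5] = -0.0000 N (compression)
  F[4-5] = +0.0000 N (tension)
  Rx@0 = +170.9400 N
  Ry@0 = +1294.1125 N
  Ry@4 = +2051.7875 N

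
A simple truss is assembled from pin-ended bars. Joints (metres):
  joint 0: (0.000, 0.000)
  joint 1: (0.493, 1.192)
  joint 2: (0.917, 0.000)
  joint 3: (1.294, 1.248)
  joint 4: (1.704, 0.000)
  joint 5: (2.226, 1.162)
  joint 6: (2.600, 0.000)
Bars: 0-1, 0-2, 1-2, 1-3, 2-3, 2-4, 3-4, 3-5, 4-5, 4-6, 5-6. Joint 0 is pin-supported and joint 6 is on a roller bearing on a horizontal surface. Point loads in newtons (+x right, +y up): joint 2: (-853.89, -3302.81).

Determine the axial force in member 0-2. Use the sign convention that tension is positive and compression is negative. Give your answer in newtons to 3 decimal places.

30.340

N=7 nodes, M=11 members, R=3 reactions → 2N=14, M+R=14
member 0 (0-1): L=1.2899, (cx,cy)=(0.3822,0.9241)
member 1 (0-2): L=0.9170, (cx,cy)=(1.0000,0.0000)
member 2 (1-2): L=1.2652, (cx,cy)=(0.3351,-0.9422)
member 3 (1-3): L=0.8030, (cx,cy)=(0.9976,0.0697)
member 4 (2-3): L=1.3037, (cx,cy)=(0.2892,0.9573)
member 5 (2-4): L=0.7870, (cx,cy)=(1.0000,0.0000)
member 6 (3-4): L=1.3136, (cx,cy)=(0.3121,-0.9500)
member 7 (3-5): L=0.9360, (cx,cy)=(0.9958,-0.0919)
member 8 (4-5): L=1.2739, (cx,cy)=(0.4098,0.9122)
member 9 (4-6): L=0.8960, (cx,cy)=(1.0000,0.0000)
member 10 (5-6): L=1.2207, (cx,cy)=(0.3064,-0.9519)
solve A·x = −loads:
  F[0-1] = -2313.5741 N (compression)
  F[0-2] = +30.3395 N (tension)
  F[1-2] = +2150.0772 N (tension)
  F[1-3] = -1608.7116 N (compression)
  F[2-3] = +1334.0683 N (tension)
  F[2-4] = +1219.0125 N (tension)
  F[3-4] = -1142.3588 N (compression)
  F[3-5] = -866.1303 N (compression)
  F[4-5] = +1189.7708 N (tension)
  F[4-6] = +374.9256 N (tension)
  F[5-6] = -1223.7257 N (compression)
  Rx@0 = +853.8900 N
  Ry@0 = +2137.9343 N
  Ry@6 = +1164.8757 N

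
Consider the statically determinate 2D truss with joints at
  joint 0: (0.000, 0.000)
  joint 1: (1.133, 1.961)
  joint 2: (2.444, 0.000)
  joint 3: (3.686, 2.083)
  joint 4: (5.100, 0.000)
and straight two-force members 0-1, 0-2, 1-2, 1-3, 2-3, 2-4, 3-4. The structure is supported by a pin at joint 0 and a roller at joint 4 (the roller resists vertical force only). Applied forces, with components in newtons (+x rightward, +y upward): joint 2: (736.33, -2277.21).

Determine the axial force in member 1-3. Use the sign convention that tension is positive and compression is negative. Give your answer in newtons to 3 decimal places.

-1433.912

N=5 nodes, M=7 members, R=3 reactions → 2N=10, M+R=10
member 0 (0-1): L=2.2648, (cx,cy)=(0.5003,0.8659)
member 1 (0-2): L=2.4440, (cx,cy)=(1.0000,0.0000)
member 2 (1-2): L=2.3589, (cx,cy)=(0.5558,-0.8313)
member 3 (1-3): L=2.5559, (cx,cy)=(0.9989,0.0477)
member 4 (2-3): L=2.4252, (cx,cy)=(0.5121,0.8589)
member 5 (2-4): L=2.6560, (cx,cy)=(1.0000,0.0000)
member 6 (3-4): L=2.5176, (cx,cy)=(0.5616,-0.8274)
solve A·x = −loads:
  F[0-1] = -1369.6469 N (compression)
  F[0-2] = +1421.5236 N (tension)
  F[1-2] = +1344.2174 N (tension)
  F[1-3] = -1433.9116 N (compression)
  F[2-3] = +1350.2238 N (tension)
  F[2-4] = +740.7885 N (tension)
  F[3-4] = -1318.9573 N (compression)
  Rx@0 = -736.3300 N
  Ry@0 = +1185.9352 N
  Ry@4 = +1091.2748 N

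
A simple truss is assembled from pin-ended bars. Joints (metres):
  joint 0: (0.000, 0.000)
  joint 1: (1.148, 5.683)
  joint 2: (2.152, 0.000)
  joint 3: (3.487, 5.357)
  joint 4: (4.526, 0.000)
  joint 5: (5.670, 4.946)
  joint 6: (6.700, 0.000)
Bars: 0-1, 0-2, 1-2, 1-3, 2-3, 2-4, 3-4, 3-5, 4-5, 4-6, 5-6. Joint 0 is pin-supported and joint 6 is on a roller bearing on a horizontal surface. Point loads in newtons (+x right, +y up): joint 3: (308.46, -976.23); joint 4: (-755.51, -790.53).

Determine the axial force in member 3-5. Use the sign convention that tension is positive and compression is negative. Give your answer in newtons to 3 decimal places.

N=7 nodes, M=11 members, R=3 reactions → 2N=14, M+R=14
member 0 (0-1): L=5.7978, (cx,cy)=(0.1980,0.9802)
member 1 (0-2): L=2.1520, (cx,cy)=(1.0000,0.0000)
member 2 (1-2): L=5.7710, (cx,cy)=(0.1740,-0.9848)
member 3 (1-3): L=2.3616, (cx,cy)=(0.9904,-0.1380)
member 4 (2-3): L=5.5208, (cx,cy)=(0.2418,0.9703)
member 5 (2-4): L=2.3740, (cx,cy)=(1.0000,0.0000)
member 6 (3-4): L=5.4568, (cx,cy)=(0.1904,-0.9817)
member 7 (3-5): L=2.2214, (cx,cy)=(0.9827,-0.1850)
member 8 (4-5): L=5.0766, (cx,cy)=(0.2253,0.9743)
member 9 (4-6): L=2.1740, (cx,cy)=(1.0000,0.0000)
member 10 (5-6): L=5.0521, (cx,cy)=(0.2039,-0.9790)
solve A·x = −loads:
  F[0-1] = -487.6886 N (compression)
  F[0-2] = -350.4845 N (compression)
  F[1-2] = +511.7024 N (tension)
  F[1-3] = -187.3819 N (compression)
  F[2-3] = -519.3105 N (compression)
  F[2-4] = -135.8870 N (compression)
  F[3-4] = -403.3788 N (compression)
  F[3-5] = -552.3550 N (compression)
  F[4-5] = +1217.8547 N (tension)
  F[4-6] = +268.3763 N (tension)
  F[5-6] = -1316.3753 N (compression)
  Rx@0 = +447.0500 N
  Ry@0 = +478.0327 N
  Ry@6 = +1288.7273 N

-552.355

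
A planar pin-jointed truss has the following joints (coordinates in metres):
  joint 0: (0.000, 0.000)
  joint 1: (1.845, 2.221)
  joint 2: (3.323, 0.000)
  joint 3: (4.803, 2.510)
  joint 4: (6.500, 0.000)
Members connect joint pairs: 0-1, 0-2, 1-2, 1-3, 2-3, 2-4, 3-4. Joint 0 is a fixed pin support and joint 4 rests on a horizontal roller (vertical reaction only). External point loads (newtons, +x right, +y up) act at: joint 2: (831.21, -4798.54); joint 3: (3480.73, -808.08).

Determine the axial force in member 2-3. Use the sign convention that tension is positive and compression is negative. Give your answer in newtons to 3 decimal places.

N=5 nodes, M=7 members, R=3 reactions → 2N=10, M+R=10
member 0 (0-1): L=2.8874, (cx,cy)=(0.6390,0.7692)
member 1 (0-2): L=3.3230, (cx,cy)=(1.0000,0.0000)
member 2 (1-2): L=2.6678, (cx,cy)=(0.5540,-0.8325)
member 3 (1-3): L=2.9721, (cx,cy)=(0.9953,0.0972)
member 4 (2-3): L=2.9138, (cx,cy)=(0.5079,0.8614)
member 5 (2-4): L=3.1770, (cx,cy)=(1.0000,0.0000)
member 6 (3-4): L=3.0298, (cx,cy)=(0.5601,-0.8284)
solve A·x = −loads:
  F[0-1] = -1575.9627 N (compression)
  F[0-2] = +5318.9665 N (tension)
  F[1-2] = +1256.2783 N (tension)
  F[1-3] = -1711.1235 N (compression)
  F[2-3] = +4356.4602 N (tension)
  F[2-4] = +2971.0126 N (tension)
  F[3-4] = -5304.4681 N (compression)
  Rx@0 = -4311.9400 N
  Ry@0 = +1212.2525 N
  Ry@4 = +4394.3675 N

4356.460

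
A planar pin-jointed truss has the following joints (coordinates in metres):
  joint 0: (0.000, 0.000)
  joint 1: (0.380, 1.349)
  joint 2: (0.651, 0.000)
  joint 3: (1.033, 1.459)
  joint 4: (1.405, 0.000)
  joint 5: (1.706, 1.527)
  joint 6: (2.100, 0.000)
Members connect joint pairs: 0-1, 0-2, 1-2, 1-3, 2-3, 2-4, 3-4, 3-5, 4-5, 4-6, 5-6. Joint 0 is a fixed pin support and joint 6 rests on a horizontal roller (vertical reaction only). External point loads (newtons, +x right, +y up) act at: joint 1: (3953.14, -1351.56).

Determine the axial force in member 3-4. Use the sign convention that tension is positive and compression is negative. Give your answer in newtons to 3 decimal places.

N=7 nodes, M=11 members, R=3 reactions → 2N=14, M+R=14
member 0 (0-1): L=1.4015, (cx,cy)=(0.2711,0.9625)
member 1 (0-2): L=0.6510, (cx,cy)=(1.0000,0.0000)
member 2 (1-2): L=1.3760, (cx,cy)=(0.1970,-0.9804)
member 3 (1-3): L=0.6622, (cx,cy)=(0.9861,0.1661)
member 4 (2-3): L=1.5082, (cx,cy)=(0.2533,0.9674)
member 5 (2-4): L=0.7540, (cx,cy)=(1.0000,0.0000)
member 6 (3-4): L=1.5057, (cx,cy)=(0.2471,-0.9690)
member 7 (3-5): L=0.6764, (cx,cy)=(0.9949,0.1005)
member 8 (4-5): L=1.5564, (cx,cy)=(0.1934,0.9811)
member 9 (4-6): L=0.6950, (cx,cy)=(1.0000,0.0000)
member 10 (5-6): L=1.5770, (cx,cy)=(0.2498,-0.9683)
solve A·x = −loads:
  F[0-1] = +1488.1763 N (tension)
  F[0-2] = +3549.6386 N (tension)
  F[1-2] = -3336.5930 N (compression)
  F[1-3] = -2933.2333 N (compression)
  F[2-3] = +3381.5033 N (tension)
  F[2-4] = +2035.9953 N (tension)
  F[3-4] = -3007.8673 N (compression)
  F[3-5] = -1299.4397 N (compression)
  F[4-5] = +2970.7055 N (tension)
  F[4-6] = +718.3314 N (tension)
  F[5-6] = -2875.1695 N (compression)
  Rx@0 = -3953.1400 N
  Ry@0 = -1432.4298 N
  Ry@6 = +2783.9898 N

-3007.867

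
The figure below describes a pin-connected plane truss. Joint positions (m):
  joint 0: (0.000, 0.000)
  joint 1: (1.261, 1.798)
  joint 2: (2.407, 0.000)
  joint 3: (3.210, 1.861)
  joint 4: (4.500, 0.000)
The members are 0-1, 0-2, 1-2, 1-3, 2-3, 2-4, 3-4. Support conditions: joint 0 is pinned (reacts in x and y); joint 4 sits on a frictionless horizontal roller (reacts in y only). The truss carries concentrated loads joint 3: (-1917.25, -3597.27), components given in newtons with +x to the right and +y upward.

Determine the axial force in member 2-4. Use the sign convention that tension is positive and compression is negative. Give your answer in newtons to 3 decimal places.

N=5 nodes, M=7 members, R=3 reactions → 2N=10, M+R=10
member 0 (0-1): L=2.1961, (cx,cy)=(0.5742,0.8187)
member 1 (0-2): L=2.4070, (cx,cy)=(1.0000,0.0000)
member 2 (1-2): L=2.1322, (cx,cy)=(0.5375,-0.8433)
member 3 (1-3): L=1.9500, (cx,cy)=(0.9995,0.0323)
member 4 (2-3): L=2.0269, (cx,cy)=(0.3962,0.9182)
member 5 (2-4): L=2.0930, (cx,cy)=(1.0000,0.0000)
member 6 (3-4): L=2.2644, (cx,cy)=(0.5697,-0.8219)
solve A·x = −loads:
  F[0-1] = -2228.0033 N (compression)
  F[0-2] = -637.9404 N (compression)
  F[1-2] = +2071.4072 N (tension)
  F[1-3] = -2393.9040 N (compression)
  F[2-3] = -1902.4377 N (compression)
  F[2-4] = +1229.1137 N (tension)
  F[3-4] = -2157.5051 N (compression)
  Rx@0 = +1917.2500 N
  Ry@0 = +1824.1068 N
  Ry@4 = +1773.1632 N

1229.114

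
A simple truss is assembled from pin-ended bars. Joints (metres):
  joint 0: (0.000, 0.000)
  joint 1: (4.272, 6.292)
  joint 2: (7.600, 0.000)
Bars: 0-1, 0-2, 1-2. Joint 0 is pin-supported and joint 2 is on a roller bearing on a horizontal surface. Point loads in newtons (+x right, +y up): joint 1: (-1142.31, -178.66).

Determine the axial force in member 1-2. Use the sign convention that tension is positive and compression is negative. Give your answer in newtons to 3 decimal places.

N=3 nodes, M=3 members, R=3 reactions → 2N=6, M+R=6
member 0 (0-1): L=7.6052, (cx,cy)=(0.5617,0.8273)
member 1 (0-2): L=7.6000, (cx,cy)=(1.0000,0.0000)
member 2 (1-2): L=7.1179, (cx,cy)=(0.4676,-0.8840)
solve A·x = −loads:
  F[0-1] = -1237.6560 N (compression)
  F[0-2] = -447.0938 N (compression)
  F[1-2] = +956.2439 N (tension)
  Rx@0 = +1142.3100 N
  Ry@0 = +1023.9467 N
  Ry@2 = -845.2867 N

956.244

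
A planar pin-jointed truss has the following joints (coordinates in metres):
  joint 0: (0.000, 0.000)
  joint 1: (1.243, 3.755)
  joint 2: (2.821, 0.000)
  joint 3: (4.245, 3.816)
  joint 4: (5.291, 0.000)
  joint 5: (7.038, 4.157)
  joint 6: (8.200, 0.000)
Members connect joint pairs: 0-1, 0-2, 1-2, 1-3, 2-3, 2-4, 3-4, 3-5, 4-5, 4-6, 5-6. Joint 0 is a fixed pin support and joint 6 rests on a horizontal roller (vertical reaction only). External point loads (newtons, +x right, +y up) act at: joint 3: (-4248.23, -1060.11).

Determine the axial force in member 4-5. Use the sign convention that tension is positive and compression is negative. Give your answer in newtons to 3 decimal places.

N=7 nodes, M=11 members, R=3 reactions → 2N=14, M+R=14
member 0 (0-1): L=3.9554, (cx,cy)=(0.3143,0.9493)
member 1 (0-2): L=2.8210, (cx,cy)=(1.0000,0.0000)
member 2 (1-2): L=4.0731, (cx,cy)=(0.3874,-0.9219)
member 3 (1-3): L=3.0026, (cx,cy)=(0.9998,0.0203)
member 4 (2-3): L=4.0730, (cx,cy)=(0.3496,0.9369)
member 5 (2-4): L=2.4700, (cx,cy)=(1.0000,0.0000)
member 6 (3-4): L=3.9568, (cx,cy)=(0.2644,-0.9644)
member 7 (3-5): L=2.8137, (cx,cy)=(0.9926,0.1212)
member 8 (4-5): L=4.5092, (cx,cy)=(0.3874,0.9219)
member 9 (4-6): L=2.9090, (cx,cy)=(1.0000,0.0000)
member 10 (5-6): L=4.3164, (cx,cy)=(0.2692,-0.9631)
solve A·x = −loads:
  F[0-1] = -2621.0779 N (compression)
  F[0-2] = -3424.5429 N (compression)
  F[1-2] = +2658.2258 N (tension)
  F[1-3] = -1853.9203 N (compression)
  F[2-3] = -2615.6956 N (compression)
  F[2-4] = -1480.2026 N (compression)
  F[3-4] = +1614.2259 N (tension)
  F[3-5] = +1061.2924 N (tension)
  F[4-5] = -1688.6892 N (compression)
  F[4-6] = -399.2171 N (compression)
  F[5-6] = +1482.9273 N (tension)
  Rx@0 = +4248.2300 N
  Ry@0 = +2488.2903 N
  Ry@6 = -1428.1803 N

-1688.689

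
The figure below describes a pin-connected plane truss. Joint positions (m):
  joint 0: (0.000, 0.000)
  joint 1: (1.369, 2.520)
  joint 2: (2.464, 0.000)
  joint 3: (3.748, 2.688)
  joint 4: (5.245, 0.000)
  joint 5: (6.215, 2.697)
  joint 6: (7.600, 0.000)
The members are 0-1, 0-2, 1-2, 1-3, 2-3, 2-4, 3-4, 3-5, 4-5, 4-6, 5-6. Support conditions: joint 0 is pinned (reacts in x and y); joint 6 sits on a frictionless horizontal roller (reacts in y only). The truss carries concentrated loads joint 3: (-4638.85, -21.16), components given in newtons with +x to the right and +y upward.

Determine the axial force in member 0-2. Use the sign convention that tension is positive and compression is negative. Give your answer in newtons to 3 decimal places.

N=7 nodes, M=11 members, R=3 reactions → 2N=14, M+R=14
member 0 (0-1): L=2.8678, (cx,cy)=(0.4774,0.8787)
member 1 (0-2): L=2.4640, (cx,cy)=(1.0000,0.0000)
member 2 (1-2): L=2.7476, (cx,cy)=(0.3985,-0.9172)
member 3 (1-3): L=2.3849, (cx,cy)=(0.9975,0.0704)
member 4 (2-3): L=2.9789, (cx,cy)=(0.4310,0.9023)
member 5 (2-4): L=2.7810, (cx,cy)=(1.0000,0.0000)
member 6 (3-4): L=3.0767, (cx,cy)=(0.4866,-0.8737)
member 7 (3-5): L=2.4670, (cx,cy)=(1.0000,0.0036)
member 8 (4-5): L=2.8661, (cx,cy)=(0.3384,0.9410)
member 9 (4-6): L=2.3550, (cx,cy)=(1.0000,0.0000)
member 10 (5-6): L=3.0318, (cx,cy)=(0.4568,-0.8896)
solve A·x = −loads:
  F[0-1] = -1879.3664 N (compression)
  F[0-2] = -3741.7135 N (compression)
  F[1-2] = +1679.9524 N (tension)
  F[1-3] = -1570.5435 N (compression)
  F[2-3] = -1707.5405 N (compression)
  F[2-4] = -2336.2105 N (compression)
  F[3-4] = +1871.9753 N (tension)
  F[3-5] = +1425.4041 N (tension)
  F[4-5] = -1738.0136 N (compression)
  F[4-6] = -837.1895 N (compression)
  F[5-6] = +1832.6512 N (tension)
  Rx@0 = +4638.8500 N
  Ry@0 = +1651.4128 N
  Ry@6 = -1630.2528 N

-3741.713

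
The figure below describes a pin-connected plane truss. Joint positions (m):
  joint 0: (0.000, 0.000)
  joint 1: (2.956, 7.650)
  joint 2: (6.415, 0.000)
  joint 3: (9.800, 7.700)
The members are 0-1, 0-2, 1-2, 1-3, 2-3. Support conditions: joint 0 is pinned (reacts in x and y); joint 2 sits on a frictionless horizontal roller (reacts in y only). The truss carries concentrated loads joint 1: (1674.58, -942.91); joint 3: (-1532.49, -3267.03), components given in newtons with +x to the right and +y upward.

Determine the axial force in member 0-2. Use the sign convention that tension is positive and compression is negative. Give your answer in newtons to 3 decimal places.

N=4 nodes, M=5 members, R=3 reactions → 2N=8, M+R=8
member 0 (0-1): L=8.2012, (cx,cy)=(0.3604,0.9328)
member 1 (0-2): L=6.4150, (cx,cy)=(1.0000,0.0000)
member 2 (1-2): L=8.3957, (cx,cy)=(0.4120,-0.9112)
member 3 (1-3): L=6.8442, (cx,cy)=(1.0000,0.0073)
member 4 (2-3): L=8.4112, (cx,cy)=(0.4024,0.9154)
solve A·x = −loads:
  F[0-1] = +1471.9260 N (tension)
  F[0-2] = -388.4408 N (compression)
  F[1-2] = -2542.4115 N (compression)
  F[1-3] = -96.5824 N (compression)
  F[2-3] = -3568.0125 N (compression)
  Rx@0 = -142.0900 N
  Ry@0 = -1372.9906 N
  Ry@2 = +5582.9306 N

-388.441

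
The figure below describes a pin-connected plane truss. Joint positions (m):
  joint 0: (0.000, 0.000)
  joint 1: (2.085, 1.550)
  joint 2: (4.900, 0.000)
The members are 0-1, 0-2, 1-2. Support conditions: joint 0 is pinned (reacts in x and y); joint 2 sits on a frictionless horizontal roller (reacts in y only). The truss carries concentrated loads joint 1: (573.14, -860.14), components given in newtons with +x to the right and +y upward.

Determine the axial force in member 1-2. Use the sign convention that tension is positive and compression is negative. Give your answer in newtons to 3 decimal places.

N=3 nodes, M=3 members, R=3 reactions → 2N=6, M+R=6
member 0 (0-1): L=2.5980, (cx,cy)=(0.8025,0.5966)
member 1 (0-2): L=4.9000, (cx,cy)=(1.0000,0.0000)
member 2 (1-2): L=3.2135, (cx,cy)=(0.8760,-0.4823)
solve A·x = −loads:
  F[0-1] = -524.3687 N (compression)
  F[0-2] = +993.9633 N (tension)
  F[1-2] = -1134.6796 N (compression)
  Rx@0 = -573.1400 N
  Ry@0 = +312.8423 N
  Ry@2 = +547.2977 N

-1134.680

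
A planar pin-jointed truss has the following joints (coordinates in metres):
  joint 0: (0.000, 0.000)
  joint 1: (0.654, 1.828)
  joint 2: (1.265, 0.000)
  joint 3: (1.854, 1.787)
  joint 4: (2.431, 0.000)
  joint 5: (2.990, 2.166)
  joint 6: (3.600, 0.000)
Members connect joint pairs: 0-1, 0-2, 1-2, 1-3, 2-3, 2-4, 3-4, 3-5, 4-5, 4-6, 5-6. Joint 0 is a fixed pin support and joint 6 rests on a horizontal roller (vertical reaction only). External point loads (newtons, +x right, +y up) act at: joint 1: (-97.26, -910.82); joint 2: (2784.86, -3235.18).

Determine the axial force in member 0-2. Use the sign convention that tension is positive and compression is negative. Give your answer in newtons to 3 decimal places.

3722.664

N=7 nodes, M=11 members, R=3 reactions → 2N=14, M+R=14
member 0 (0-1): L=1.9415, (cx,cy)=(0.3369,0.9416)
member 1 (0-2): L=1.2650, (cx,cy)=(1.0000,0.0000)
member 2 (1-2): L=1.9274, (cx,cy)=(0.3170,-0.9484)
member 3 (1-3): L=1.2007, (cx,cy)=(0.9994,-0.0341)
member 4 (2-3): L=1.8816, (cx,cy)=(0.3130,0.9497)
member 5 (2-4): L=1.1660, (cx,cy)=(1.0000,0.0000)
member 6 (3-4): L=1.8778, (cx,cy)=(0.3073,-0.9516)
member 7 (3-5): L=1.1976, (cx,cy)=(0.9486,0.3165)
member 8 (4-5): L=2.2370, (cx,cy)=(0.2499,0.9683)
member 9 (4-6): L=1.1690, (cx,cy)=(1.0000,0.0000)
member 10 (5-6): L=2.2503, (cx,cy)=(0.2711,-0.9626)
solve A·x = −loads:
  F[0-1] = -3072.6974 N (compression)
  F[0-2] = +3722.6640 N (tension)
  F[1-2] = +2148.4132 N (tension)
  F[1-3] = -1619.8082 N (compression)
  F[2-3] = +1260.9485 N (tension)
  F[2-4] = +1224.1399 N (tension)
  F[3-4] = -1575.9746 N (compression)
  F[3-5] = -779.9860 N (compression)
  F[4-5] = +1548.8739 N (tension)
  F[4-6] = +352.8440 N (tension)
  F[5-6] = -1301.6224 N (compression)
  Rx@0 = -2687.6000 N
  Ry@0 = +2893.1145 N
  Ry@6 = +1252.8855 N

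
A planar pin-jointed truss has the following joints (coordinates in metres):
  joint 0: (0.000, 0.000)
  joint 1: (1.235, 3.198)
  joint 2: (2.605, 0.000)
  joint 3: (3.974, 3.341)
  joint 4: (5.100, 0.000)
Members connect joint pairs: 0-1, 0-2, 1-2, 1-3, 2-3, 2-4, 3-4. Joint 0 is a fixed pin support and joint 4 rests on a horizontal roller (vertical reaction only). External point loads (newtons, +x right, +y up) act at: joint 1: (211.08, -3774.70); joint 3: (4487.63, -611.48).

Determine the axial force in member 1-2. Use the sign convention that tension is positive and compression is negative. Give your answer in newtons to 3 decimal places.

N=5 nodes, M=7 members, R=3 reactions → 2N=10, M+R=10
member 0 (0-1): L=3.4282, (cx,cy)=(0.3602,0.9329)
member 1 (0-2): L=2.6050, (cx,cy)=(1.0000,0.0000)
member 2 (1-2): L=3.4791, (cx,cy)=(0.3938,-0.9192)
member 3 (1-3): L=2.7427, (cx,cy)=(0.9986,0.0521)
member 4 (2-3): L=3.6106, (cx,cy)=(0.3792,0.9253)
member 5 (2-4): L=2.4950, (cx,cy)=(1.0000,0.0000)
member 6 (3-4): L=3.5256, (cx,cy)=(0.3194,-0.9476)
solve A·x = −loads:
  F[0-1] = +82.0722 N (tension)
  F[0-2] = +4669.1436 N (tension)
  F[1-2] = -4108.2026 N (compression)
  F[1-3] = +1438.1727 N (tension)
  F[2-3] = +4081.0043 N (tension)
  F[2-4] = +1504.0548 N (tension)
  F[3-4] = -4709.3781 N (compression)
  Rx@0 = -4698.7100 N
  Ry@0 = -76.5615 N
  Ry@4 = +4462.7415 N

-4108.203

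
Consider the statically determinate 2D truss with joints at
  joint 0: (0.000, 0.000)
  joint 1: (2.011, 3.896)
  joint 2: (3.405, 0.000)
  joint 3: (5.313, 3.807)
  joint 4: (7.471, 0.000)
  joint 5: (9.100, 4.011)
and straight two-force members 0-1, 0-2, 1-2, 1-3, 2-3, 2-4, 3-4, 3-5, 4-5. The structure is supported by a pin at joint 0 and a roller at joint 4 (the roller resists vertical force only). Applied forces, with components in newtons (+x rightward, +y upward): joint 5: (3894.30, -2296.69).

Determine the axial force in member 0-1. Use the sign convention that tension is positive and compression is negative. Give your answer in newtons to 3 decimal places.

2916.404

N=6 nodes, M=9 members, R=3 reactions → 2N=12, M+R=12
member 0 (0-1): L=4.3844, (cx,cy)=(0.4587,0.8886)
member 1 (0-2): L=3.4050, (cx,cy)=(1.0000,0.0000)
member 2 (1-2): L=4.1379, (cx,cy)=(0.3369,-0.9415)
member 3 (1-3): L=3.3032, (cx,cy)=(0.9996,-0.0269)
member 4 (2-3): L=4.2584, (cx,cy)=(0.4481,0.8940)
member 5 (2-4): L=4.0660, (cx,cy)=(1.0000,0.0000)
member 6 (3-4): L=4.3761, (cx,cy)=(0.4931,-0.8700)
member 7 (3-5): L=3.7925, (cx,cy)=(0.9986,0.0538)
member 8 (4-5): L=4.3292, (cx,cy)=(0.3763,0.9265)
solve A·x = −loads:
  F[0-1] = +2916.4042 N (tension)
  F[0-2] = +2556.6271 N (tension)
  F[1-2] = -2817.8956 N (compression)
  F[1-3] = +2287.8172 N (tension)
  F[2-3] = +2967.7440 N (tension)
  F[2-4] = +277.5896 N (tension)
  F[3-4] = -2673.3504 N (compression)
  F[3-5] = +4942.1845 N (tension)
  F[4-5] = -2765.8075 N (compression)
  Rx@0 = -3894.3000 N
  Ry@0 = -2591.5333 N
  Ry@4 = +4888.2233 N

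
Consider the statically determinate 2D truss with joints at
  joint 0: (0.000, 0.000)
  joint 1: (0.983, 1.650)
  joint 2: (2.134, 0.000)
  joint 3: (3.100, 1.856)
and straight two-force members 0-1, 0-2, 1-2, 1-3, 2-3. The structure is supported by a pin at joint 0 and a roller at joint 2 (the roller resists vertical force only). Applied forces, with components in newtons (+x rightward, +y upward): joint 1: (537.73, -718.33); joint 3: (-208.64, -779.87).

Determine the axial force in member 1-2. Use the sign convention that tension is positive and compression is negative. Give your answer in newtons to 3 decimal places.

-1094.909

N=4 nodes, M=5 members, R=3 reactions → 2N=8, M+R=8
member 0 (0-1): L=1.9206, (cx,cy)=(0.5118,0.8591)
member 1 (0-2): L=2.1340, (cx,cy)=(1.0000,0.0000)
member 2 (1-2): L=2.0118, (cx,cy)=(0.5721,-0.8202)
member 3 (1-3): L=2.1270, (cx,cy)=(0.9953,0.0969)
member 4 (2-3): L=2.0923, (cx,cy)=(0.4617,0.8870)
solve A·x = −loads:
  F[0-1] = +232.6801 N (tension)
  F[0-2] = +210.0012 N (tension)
  F[1-2] = -1094.9085 N (compression)
  F[1-3] = +208.7671 N (tension)
  F[2-3] = -901.9717 N (compression)
  Rx@0 = -329.0900 N
  Ry@0 = -199.8947 N
  Ry@2 = +1698.0947 N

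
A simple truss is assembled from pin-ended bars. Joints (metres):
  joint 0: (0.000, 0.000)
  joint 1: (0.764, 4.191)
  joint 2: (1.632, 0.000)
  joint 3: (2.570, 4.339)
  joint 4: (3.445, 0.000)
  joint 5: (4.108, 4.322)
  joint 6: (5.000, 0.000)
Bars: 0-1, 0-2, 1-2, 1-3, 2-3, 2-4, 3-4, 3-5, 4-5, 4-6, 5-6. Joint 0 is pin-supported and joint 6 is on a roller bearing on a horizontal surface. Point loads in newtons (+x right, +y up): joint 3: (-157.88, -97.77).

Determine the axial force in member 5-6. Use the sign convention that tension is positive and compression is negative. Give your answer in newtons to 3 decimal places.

N=7 nodes, M=11 members, R=3 reactions → 2N=14, M+R=14
member 0 (0-1): L=4.2601, (cx,cy)=(0.1793,0.9838)
member 1 (0-2): L=1.6320, (cx,cy)=(1.0000,0.0000)
member 2 (1-2): L=4.2799, (cx,cy)=(0.2028,-0.9792)
member 3 (1-3): L=1.8121, (cx,cy)=(0.9967,0.0817)
member 4 (2-3): L=4.4392, (cx,cy)=(0.2113,0.9774)
member 5 (2-4): L=1.8130, (cx,cy)=(1.0000,0.0000)
member 6 (3-4): L=4.4263, (cx,cy)=(0.1977,-0.9803)
member 7 (3-5): L=1.5381, (cx,cy)=(0.9999,-0.0111)
member 8 (4-5): L=4.3726, (cx,cy)=(0.1516,0.9884)
member 9 (4-6): L=1.5550, (cx,cy)=(1.0000,0.0000)
member 10 (5-6): L=4.4131, (cx,cy)=(0.2021,-0.9794)
solve A·x = −loads:
  F[0-1] = -187.5654 N (compression)
  F[0-2] = -124.2420 N (compression)
  F[1-2] = +182.5274 N (tension)
  F[1-3] = -70.8926 N (compression)
  F[2-3] = -182.8630 N (compression)
  F[2-4] = -48.5857 N (compression)
  F[3-4] = +88.1495 N (tension)
  F[3-5] = +31.1622 N (tension)
  F[4-5] = -87.4208 N (compression)
  F[4-6] = -17.9049 N (compression)
  F[5-6] = +88.5829 N (tension)
  Rx@0 = +157.8800 N
  Ry@0 = +184.5245 N
  Ry@6 = -86.7545 N

88.583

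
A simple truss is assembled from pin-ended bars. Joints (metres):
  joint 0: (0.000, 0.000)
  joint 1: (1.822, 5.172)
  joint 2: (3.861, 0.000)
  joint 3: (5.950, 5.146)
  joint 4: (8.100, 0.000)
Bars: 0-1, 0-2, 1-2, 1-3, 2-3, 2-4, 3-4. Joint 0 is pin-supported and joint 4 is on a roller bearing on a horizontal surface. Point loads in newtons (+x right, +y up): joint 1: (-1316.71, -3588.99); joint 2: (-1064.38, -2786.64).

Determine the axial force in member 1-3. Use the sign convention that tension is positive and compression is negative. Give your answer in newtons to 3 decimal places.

-1063.934

N=5 nodes, M=7 members, R=3 reactions → 2N=10, M+R=10
member 0 (0-1): L=5.4835, (cx,cy)=(0.3323,0.9432)
member 1 (0-2): L=3.8610, (cx,cy)=(1.0000,0.0000)
member 2 (1-2): L=5.5594, (cx,cy)=(0.3668,-0.9303)
member 3 (1-3): L=4.1281, (cx,cy)=(1.0000,-0.0063)
member 4 (2-3): L=5.5538, (cx,cy)=(0.3761,0.9266)
member 5 (2-4): L=4.2390, (cx,cy)=(1.0000,0.0000)
member 6 (3-4): L=5.5771, (cx,cy)=(0.3855,-0.9227)
solve A·x = −loads:
  F[0-1] = -5386.8242 N (compression)
  F[0-2] = -591.2272 N (compression)
  F[1-2] = +1610.7312 N (tension)
  F[1-3] = -1063.9340 N (compression)
  F[2-3] = +1390.2483 N (tension)
  F[2-4] = +540.9911 N (tension)
  F[3-4] = -1403.3257 N (compression)
  Rx@0 = +2381.0900 N
  Ry@0 = +5080.7741 N
  Ry@4 = +1294.8559 N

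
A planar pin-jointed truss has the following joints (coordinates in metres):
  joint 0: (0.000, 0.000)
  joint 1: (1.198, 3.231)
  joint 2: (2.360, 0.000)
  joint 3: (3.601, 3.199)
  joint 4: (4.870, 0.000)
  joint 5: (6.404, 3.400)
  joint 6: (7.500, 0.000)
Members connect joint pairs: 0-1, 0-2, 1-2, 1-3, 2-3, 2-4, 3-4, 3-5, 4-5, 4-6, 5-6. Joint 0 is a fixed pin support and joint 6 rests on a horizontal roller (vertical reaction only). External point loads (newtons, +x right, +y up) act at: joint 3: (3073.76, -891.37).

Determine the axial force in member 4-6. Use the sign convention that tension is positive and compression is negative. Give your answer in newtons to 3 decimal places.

N=7 nodes, M=11 members, R=3 reactions → 2N=14, M+R=14
member 0 (0-1): L=3.4459, (cx,cy)=(0.3477,0.9376)
member 1 (0-2): L=2.3600, (cx,cy)=(1.0000,0.0000)
member 2 (1-2): L=3.4336, (cx,cy)=(0.3384,-0.9410)
member 3 (1-3): L=2.4032, (cx,cy)=(0.9999,-0.0133)
member 4 (2-3): L=3.4313, (cx,cy)=(0.3617,0.9323)
member 5 (2-4): L=2.5100, (cx,cy)=(1.0000,0.0000)
member 6 (3-4): L=3.4415, (cx,cy)=(0.3687,-0.9295)
member 7 (3-5): L=2.8102, (cx,cy)=(0.9974,0.0715)
member 8 (4-5): L=3.7300, (cx,cy)=(0.4113,0.9115)
member 9 (4-6): L=2.6300, (cx,cy)=(1.0000,0.0000)
member 10 (5-6): L=3.5723, (cx,cy)=(0.3068,-0.9518)
solve A·x = −loads:
  F[0-1] = +904.0604 N (tension)
  F[0-2] = +2759.4593 N (tension)
  F[1-2] = -909.6247 N (compression)
  F[1-3] = +622.1914 N (tension)
  F[2-3] = +918.1032 N (tension)
  F[2-4] = +2119.5709 N (tension)
  F[3-4] = -1978.1131 N (compression)
  F[3-5] = -1393.7431 N (compression)
  F[4-5] = +2017.2084 N (tension)
  F[4-6] = +560.5839 N (tension)
  F[5-6] = -1827.1579 N (compression)
  Rx@0 = -3073.7600 N
  Ry@0 = -847.6675 N
  Ry@6 = +1739.0375 N

560.584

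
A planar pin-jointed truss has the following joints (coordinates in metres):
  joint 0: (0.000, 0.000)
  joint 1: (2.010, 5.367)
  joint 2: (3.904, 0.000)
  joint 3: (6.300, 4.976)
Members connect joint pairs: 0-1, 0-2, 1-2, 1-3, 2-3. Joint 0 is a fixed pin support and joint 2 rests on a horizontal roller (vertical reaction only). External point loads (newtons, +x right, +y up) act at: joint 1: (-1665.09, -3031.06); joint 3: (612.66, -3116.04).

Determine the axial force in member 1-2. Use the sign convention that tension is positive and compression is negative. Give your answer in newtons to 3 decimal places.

-2279.184

N=4 nodes, M=5 members, R=3 reactions → 2N=8, M+R=8
member 0 (0-1): L=5.7310, (cx,cy)=(0.3507,0.9365)
member 1 (0-2): L=3.9040, (cx,cy)=(1.0000,0.0000)
member 2 (1-2): L=5.6914, (cx,cy)=(0.3328,-0.9430)
member 3 (1-3): L=4.3078, (cx,cy)=(0.9959,-0.0908)
member 4 (2-3): L=5.5228, (cx,cy)=(0.4338,0.9010)
solve A·x = −loads:
  F[0-1] = -1138.5992 N (compression)
  F[0-2] = -653.0984 N (compression)
  F[1-2] = -2279.1839 N (compression)
  F[1-3] = +2032.6230 N (tension)
  F[2-3] = -3253.6911 N (compression)
  Rx@0 = +1052.4300 N
  Ry@0 = +1066.2750 N
  Ry@2 = +5080.8250 N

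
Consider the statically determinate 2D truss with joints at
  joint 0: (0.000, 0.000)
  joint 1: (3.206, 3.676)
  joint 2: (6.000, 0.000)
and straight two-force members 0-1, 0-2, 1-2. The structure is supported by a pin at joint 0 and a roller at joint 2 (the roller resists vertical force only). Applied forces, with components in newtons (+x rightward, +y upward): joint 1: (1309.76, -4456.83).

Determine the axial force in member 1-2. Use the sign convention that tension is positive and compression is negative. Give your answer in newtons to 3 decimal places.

N=3 nodes, M=3 members, R=3 reactions → 2N=6, M+R=6
member 0 (0-1): L=4.8776, (cx,cy)=(0.6573,0.7536)
member 1 (0-2): L=6.0000, (cx,cy)=(1.0000,0.0000)
member 2 (1-2): L=4.6173, (cx,cy)=(0.6051,-0.7961)
solve A·x = −loads:
  F[0-1] = -1689.0646 N (compression)
  F[0-2] = +2419.9560 N (tension)
  F[1-2] = -3999.1591 N (compression)
  Rx@0 = -1309.7600 N
  Ry@0 = +1272.9509 N
  Ry@2 = +3183.8791 N

-3999.159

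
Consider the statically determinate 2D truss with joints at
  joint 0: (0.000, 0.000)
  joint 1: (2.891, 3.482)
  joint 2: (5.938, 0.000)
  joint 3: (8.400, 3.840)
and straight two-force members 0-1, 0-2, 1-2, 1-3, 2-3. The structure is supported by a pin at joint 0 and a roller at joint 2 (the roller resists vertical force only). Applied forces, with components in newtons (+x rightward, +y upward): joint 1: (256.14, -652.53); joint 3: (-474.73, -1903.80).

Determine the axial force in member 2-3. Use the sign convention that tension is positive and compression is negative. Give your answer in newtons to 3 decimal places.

N=4 nodes, M=5 members, R=3 reactions → 2N=8, M+R=8
member 0 (0-1): L=4.5257, (cx,cy)=(0.6388,0.7694)
member 1 (0-2): L=5.9380, (cx,cy)=(1.0000,0.0000)
member 2 (1-2): L=4.6269, (cx,cy)=(0.6585,-0.7525)
member 3 (1-3): L=5.5206, (cx,cy)=(0.9979,0.0648)
member 4 (2-3): L=4.5615, (cx,cy)=(0.5397,0.8418)
solve A·x = −loads:
  F[0-1] = +386.9508 N (tension)
  F[0-2] = -465.7712 N (compression)
  F[1-2] = -1195.4870 N (compression)
  F[1-3] = +779.9531 N (tension)
  F[2-3] = -2321.5743 N (compression)
  Rx@0 = +218.5900 N
  Ry@0 = -297.7119 N
  Ry@2 = +2854.0419 N

-2321.574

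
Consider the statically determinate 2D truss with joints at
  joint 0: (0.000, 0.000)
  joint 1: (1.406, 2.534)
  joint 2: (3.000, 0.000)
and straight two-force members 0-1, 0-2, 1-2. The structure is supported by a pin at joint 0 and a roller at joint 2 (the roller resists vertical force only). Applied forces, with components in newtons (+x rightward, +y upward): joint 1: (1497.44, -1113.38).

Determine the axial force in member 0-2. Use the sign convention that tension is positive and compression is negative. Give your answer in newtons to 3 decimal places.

N=3 nodes, M=3 members, R=3 reactions → 2N=6, M+R=6
member 0 (0-1): L=2.8979, (cx,cy)=(0.4852,0.8744)
member 1 (0-2): L=3.0000, (cx,cy)=(1.0000,0.0000)
member 2 (1-2): L=2.9937, (cx,cy)=(0.5325,-0.8465)
solve A·x = −loads:
  F[0-1] = +769.9545 N (tension)
  F[0-2] = +1123.8780 N (tension)
  F[1-2] = -2110.7322 N (compression)
  Rx@0 = -1497.4400 N
  Ry@0 = -673.2617 N
  Ry@2 = +1786.6417 N

1123.878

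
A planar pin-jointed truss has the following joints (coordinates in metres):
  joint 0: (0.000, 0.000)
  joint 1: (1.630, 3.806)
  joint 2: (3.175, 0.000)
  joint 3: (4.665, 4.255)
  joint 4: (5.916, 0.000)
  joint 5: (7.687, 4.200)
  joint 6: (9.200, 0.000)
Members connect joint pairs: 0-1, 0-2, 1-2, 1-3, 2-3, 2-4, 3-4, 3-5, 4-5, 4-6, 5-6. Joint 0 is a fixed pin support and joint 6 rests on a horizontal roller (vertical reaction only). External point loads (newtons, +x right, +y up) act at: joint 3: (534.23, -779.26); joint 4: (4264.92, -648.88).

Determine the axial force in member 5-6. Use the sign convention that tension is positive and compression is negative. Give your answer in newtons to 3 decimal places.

N=7 nodes, M=11 members, R=3 reactions → 2N=14, M+R=14
member 0 (0-1): L=4.1404, (cx,cy)=(0.3937,0.9192)
member 1 (0-2): L=3.1750, (cx,cy)=(1.0000,0.0000)
member 2 (1-2): L=4.1076, (cx,cy)=(0.3761,-0.9266)
member 3 (1-3): L=3.0680, (cx,cy)=(0.9892,0.1463)
member 4 (2-3): L=4.5083, (cx,cy)=(0.3305,0.9438)
member 5 (2-4): L=2.7410, (cx,cy)=(1.0000,0.0000)
member 6 (3-4): L=4.4351, (cx,cy)=(0.2821,-0.9594)
member 7 (3-5): L=3.0225, (cx,cy)=(0.9998,-0.0182)
member 8 (4-5): L=4.5581, (cx,cy)=(0.3885,0.9214)
member 9 (4-6): L=3.2840, (cx,cy)=(1.0000,0.0000)
member 10 (5-6): L=4.4642, (cx,cy)=(0.3389,-0.9408)
solve A·x = −loads:
  F[0-1] = -401.0519 N (compression)
  F[0-2] = +4957.0386 N (tension)
  F[1-2] = +351.5603 N (tension)
  F[1-3] = -293.2782 N (compression)
  F[2-3] = -345.1389 N (compression)
  F[2-4] = +5203.3385 N (tension)
  F[3-4] = -412.3779 N (compression)
  F[3-5] = -822.2357 N (compression)
  F[4-5] = +1133.5746 N (tension)
  F[4-6] = +381.6633 N (tension)
  F[5-6] = -1126.1236 N (compression)
  Rx@0 = -4799.1500 N
  Ry@0 = +368.6649 N
  Ry@6 = +1059.4751 N

-1126.124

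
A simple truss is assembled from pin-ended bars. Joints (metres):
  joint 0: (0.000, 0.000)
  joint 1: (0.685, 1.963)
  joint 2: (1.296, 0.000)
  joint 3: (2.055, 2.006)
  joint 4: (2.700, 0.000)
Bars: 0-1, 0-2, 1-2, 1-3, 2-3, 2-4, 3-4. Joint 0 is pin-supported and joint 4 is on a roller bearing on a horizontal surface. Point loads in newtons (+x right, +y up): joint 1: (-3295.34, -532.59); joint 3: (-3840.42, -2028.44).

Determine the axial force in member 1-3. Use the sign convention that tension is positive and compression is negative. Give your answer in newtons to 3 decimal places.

-581.377

N=5 nodes, M=7 members, R=3 reactions → 2N=10, M+R=10
member 0 (0-1): L=2.0791, (cx,cy)=(0.3295,0.9442)
member 1 (0-2): L=1.2960, (cx,cy)=(1.0000,0.0000)
member 2 (1-2): L=2.0559, (cx,cy)=(0.2972,-0.9548)
member 3 (1-3): L=1.3707, (cx,cy)=(0.9995,0.0314)
member 4 (2-3): L=2.1448, (cx,cy)=(0.3539,0.9353)
member 5 (2-4): L=1.4040, (cx,cy)=(1.0000,0.0000)
member 6 (3-4): L=2.1071, (cx,cy)=(0.3061,-0.9520)
solve A·x = −loads:
  F[0-1] = -6493.7413 N (compression)
  F[0-2] = -4996.2549 N (compression)
  F[1-2] = +5844.4054 N (tension)
  F[1-3] = -581.3774 N (compression)
  F[2-3] = -5966.4217 N (compression)
  F[2-4] = -1147.9250 N (compression)
  F[3-4] = +3750.1468 N (tension)
  Rx@0 = +7135.7600 N
  Ry@0 = +6131.1658 N
  Ry@4 = -3570.1358 N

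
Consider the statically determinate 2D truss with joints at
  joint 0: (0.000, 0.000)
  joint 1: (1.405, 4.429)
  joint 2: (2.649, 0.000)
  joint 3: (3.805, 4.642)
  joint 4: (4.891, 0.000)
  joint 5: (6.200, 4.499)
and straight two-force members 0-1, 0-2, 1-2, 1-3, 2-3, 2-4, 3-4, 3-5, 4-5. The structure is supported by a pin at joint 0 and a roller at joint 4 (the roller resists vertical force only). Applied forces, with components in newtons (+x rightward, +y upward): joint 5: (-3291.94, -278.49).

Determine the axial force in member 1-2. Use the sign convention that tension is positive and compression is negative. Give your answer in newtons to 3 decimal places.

N=6 nodes, M=9 members, R=3 reactions → 2N=12, M+R=12
member 0 (0-1): L=4.6465, (cx,cy)=(0.3024,0.9532)
member 1 (0-2): L=2.6490, (cx,cy)=(1.0000,0.0000)
member 2 (1-2): L=4.6004, (cx,cy)=(0.2704,-0.9627)
member 3 (1-3): L=2.4094, (cx,cy)=(0.9961,0.0884)
member 4 (2-3): L=4.7838, (cx,cy)=(0.2417,0.9704)
member 5 (2-4): L=2.2420, (cx,cy)=(1.0000,0.0000)
member 6 (3-4): L=4.7673, (cx,cy)=(0.2278,-0.9737)
member 7 (3-5): L=2.3993, (cx,cy)=(0.9982,-0.0596)
member 8 (4-5): L=4.6856, (cx,cy)=(0.2794,0.9602)
solve A·x = −loads:
  F[0-1] = -3098.6183 N (compression)
  F[0-2] = -2354.9878 N (compression)
  F[1-2] = +2908.9742 N (tension)
  F[1-3] = -1730.3481 N (compression)
  F[2-3] = -2886.1347 N (compression)
  F[2-4] = -870.9315 N (compression)
  F[3-4] = +3226.8497 N (tension)
  F[3-5] = -3161.7050 N (compression)
  F[4-5] = -486.2950 N (compression)
  Rx@0 = +3291.9400 N
  Ry@0 = +2953.5667 N
  Ry@4 = -2675.0767 N

2908.974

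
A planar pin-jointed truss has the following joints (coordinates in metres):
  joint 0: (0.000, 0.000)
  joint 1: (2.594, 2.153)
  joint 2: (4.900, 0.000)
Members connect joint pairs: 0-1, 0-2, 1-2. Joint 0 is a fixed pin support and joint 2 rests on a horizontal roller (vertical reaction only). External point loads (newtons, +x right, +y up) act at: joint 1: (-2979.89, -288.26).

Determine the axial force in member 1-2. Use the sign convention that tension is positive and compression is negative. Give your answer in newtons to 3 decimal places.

1694.979

N=3 nodes, M=3 members, R=3 reactions → 2N=6, M+R=6
member 0 (0-1): L=3.3711, (cx,cy)=(0.7695,0.6387)
member 1 (0-2): L=4.9000, (cx,cy)=(1.0000,0.0000)
member 2 (1-2): L=3.1548, (cx,cy)=(0.7309,-0.6824)
solve A·x = −loads:
  F[0-1] = -2262.5066 N (compression)
  F[0-2] = -1238.9270 N (compression)
  F[1-2] = +1694.9793 N (tension)
  Rx@0 = +2979.8900 N
  Ry@0 = +1444.9859 N
  Ry@2 = -1156.7259 N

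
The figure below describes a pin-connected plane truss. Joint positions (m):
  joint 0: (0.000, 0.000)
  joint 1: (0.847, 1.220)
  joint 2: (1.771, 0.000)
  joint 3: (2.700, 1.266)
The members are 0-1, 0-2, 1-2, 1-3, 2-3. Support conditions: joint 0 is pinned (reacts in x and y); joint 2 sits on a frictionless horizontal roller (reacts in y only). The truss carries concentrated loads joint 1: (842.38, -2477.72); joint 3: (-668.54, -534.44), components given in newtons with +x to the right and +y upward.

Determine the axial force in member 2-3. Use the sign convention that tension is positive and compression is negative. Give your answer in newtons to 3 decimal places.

N=4 nodes, M=5 members, R=3 reactions → 2N=8, M+R=8
member 0 (0-1): L=1.4852, (cx,cy)=(0.5703,0.8214)
member 1 (0-2): L=1.7710, (cx,cy)=(1.0000,0.0000)
member 2 (1-2): L=1.5304, (cx,cy)=(0.6038,-0.7972)
member 3 (1-3): L=1.8536, (cx,cy)=(0.9997,0.0248)
member 4 (2-3): L=1.5703, (cx,cy)=(0.5916,0.8062)
solve A·x = −loads:
  F[0-1] = -1107.7945 N (compression)
  F[0-2] = +805.6095 N (tension)
  F[1-2] = -1975.3934 N (compression)
  F[1-3] = -281.5786 N (compression)
  F[2-3] = -654.2262 N (compression)
  Rx@0 = -173.8400 N
  Ry@0 = +909.9868 N
  Ry@2 = +2102.1732 N

-654.226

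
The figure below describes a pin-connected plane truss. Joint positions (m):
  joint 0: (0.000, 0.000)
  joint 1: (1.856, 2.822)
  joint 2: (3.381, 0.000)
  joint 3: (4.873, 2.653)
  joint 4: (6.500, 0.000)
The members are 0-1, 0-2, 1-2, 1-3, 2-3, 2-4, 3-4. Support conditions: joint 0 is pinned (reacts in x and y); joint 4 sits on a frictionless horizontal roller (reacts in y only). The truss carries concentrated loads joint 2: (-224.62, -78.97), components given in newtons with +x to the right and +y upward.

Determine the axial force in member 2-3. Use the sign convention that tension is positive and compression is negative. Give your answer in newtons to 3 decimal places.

44.118

N=5 nodes, M=7 members, R=3 reactions → 2N=10, M+R=10
member 0 (0-1): L=3.3776, (cx,cy)=(0.5495,0.8355)
member 1 (0-2): L=3.3810, (cx,cy)=(1.0000,0.0000)
member 2 (1-2): L=3.2077, (cx,cy)=(0.4754,-0.8798)
member 3 (1-3): L=3.0217, (cx,cy)=(0.9984,-0.0559)
member 4 (2-3): L=3.0438, (cx,cy)=(0.4902,0.8716)
member 5 (2-4): L=3.1190, (cx,cy)=(1.0000,0.0000)
member 6 (3-4): L=3.1122, (cx,cy)=(0.5228,-0.8525)
solve A·x = −loads:
  F[0-1] = -45.3544 N (compression)
  F[0-2] = -199.6979 N (compression)
  F[1-2] = +46.0534 N (tension)
  F[1-3] = -46.8902 N (compression)
  F[2-3] = +44.1180 N (tension)
  F[2-4] = +25.1909 N (tension)
  F[3-4] = -48.1857 N (compression)
  Rx@0 = +224.6200 N
  Ry@0 = +37.8935 N
  Ry@4 = +41.0765 N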